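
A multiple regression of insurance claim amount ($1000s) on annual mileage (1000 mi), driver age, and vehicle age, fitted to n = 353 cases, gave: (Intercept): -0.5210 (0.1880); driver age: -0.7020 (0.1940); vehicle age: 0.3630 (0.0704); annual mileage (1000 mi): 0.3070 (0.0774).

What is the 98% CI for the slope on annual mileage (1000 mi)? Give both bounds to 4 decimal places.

Read off: b = 0.3070, SE = 0.0774 for annual mileage (1000 mi).
df = n − k − 1 = 353 − 3 − 1 = 349.
t* = t_{0.01, 349} = 2.33708.
Margin = t* × SE = 2.33708 × 0.0774 = 0.180890.
CI: 0.3070 ± 0.180890 → (0.1261, 0.4879).

(0.1261, 0.4879)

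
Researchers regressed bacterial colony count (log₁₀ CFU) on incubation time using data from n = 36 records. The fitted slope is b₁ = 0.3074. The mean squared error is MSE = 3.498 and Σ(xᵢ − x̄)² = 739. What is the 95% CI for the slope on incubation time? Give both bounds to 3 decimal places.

(0.168, 0.447)

SE(b₁) = √(MSE/Sₓₓ) = √(3.498/739) = 0.0687999.
df = n − 2 = 34.
t* = t_{0.025, 34} = 2.032245.
Margin = t* × SE = 2.032245 × 0.0687999 = 0.13982.
CI: 0.3074 ± 0.13982 → (0.168, 0.447).
With 95% confidence, each one-unit increase in incubation time is associated with a change of between 0.168 and 0.447 log₁₀ CFU in bacterial colony count.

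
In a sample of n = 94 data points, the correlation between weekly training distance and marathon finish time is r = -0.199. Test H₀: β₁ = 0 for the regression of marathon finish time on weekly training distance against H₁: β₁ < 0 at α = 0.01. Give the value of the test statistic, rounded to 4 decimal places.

t = r·√(n − 2)/√(1 − r²) = -0.199·√92/√0.960399 = -1.9477.
df = n − 2 = 92.
One-sided p ≈ 0.0273, which is ≥ 0.01, so fail to reject H₀.
The data do not give significant evidence of a linear association between weekly training distance and marathon finish time.

t = -1.9477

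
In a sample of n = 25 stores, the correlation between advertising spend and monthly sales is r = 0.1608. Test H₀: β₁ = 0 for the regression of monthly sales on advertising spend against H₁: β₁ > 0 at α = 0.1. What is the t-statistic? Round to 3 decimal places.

t = r·√(n − 2)/√(1 − r²) = 0.1608·√23/√0.974143 = 0.781.
df = n − 2 = 23.
One-sided p ≈ 0.2213, which is ≥ 0.1, so fail to reject H₀.
The data do not give significant evidence of a linear association between advertising spend and monthly sales.

t = 0.781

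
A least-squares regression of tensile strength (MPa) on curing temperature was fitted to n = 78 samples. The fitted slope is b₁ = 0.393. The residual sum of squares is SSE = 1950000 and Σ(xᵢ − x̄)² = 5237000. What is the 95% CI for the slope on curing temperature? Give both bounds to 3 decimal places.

(0.254, 0.532)

MSE = SSE/(n − 2) = 1950000/76 = 25657.9.
SE(b₁) = √(MSE/Sₓₓ) = √(25657.9/5237000) = 0.0699954.
df = n − 2 = 76.
t* = t_{0.025, 76} = 1.991673.
Margin = t* × SE = 1.991673 × 0.0699954 = 0.13941.
CI: 0.393 ± 0.13941 → (0.254, 0.532).
With 95% confidence, each one-unit increase in curing temperature is associated with a change of between 0.254 and 0.532 MPa in tensile strength.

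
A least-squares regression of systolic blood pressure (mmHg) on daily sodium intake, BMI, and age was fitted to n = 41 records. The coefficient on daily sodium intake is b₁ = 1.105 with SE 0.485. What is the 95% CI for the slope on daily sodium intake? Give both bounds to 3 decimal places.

df = n − k − 1 = 41 − 3 − 1 = 37.
t* = t_{0.025, 37} = 2.026192.
Margin = t* × SE = 2.026192 × 0.485 = 0.98270.
CI: 1.105 ± 0.98270 → (0.122, 2.088).
With 95% confidence, each one-unit increase in daily sodium intake is associated with a change of between 0.122 and 2.088 mmHg in systolic blood pressure, holding the other predictors fixed.

(0.122, 2.088)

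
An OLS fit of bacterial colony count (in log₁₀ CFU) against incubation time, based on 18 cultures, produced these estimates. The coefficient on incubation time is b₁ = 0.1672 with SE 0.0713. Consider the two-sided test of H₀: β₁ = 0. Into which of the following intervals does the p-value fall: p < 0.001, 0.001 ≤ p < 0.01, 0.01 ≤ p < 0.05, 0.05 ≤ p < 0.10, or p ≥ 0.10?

0.01 ≤ p < 0.05

t = 0.1672 / 0.0713 = 2.345.
df = n − 2 = 18 − 2 = 16.
Two-sided p = 2·P(T_{16} > |t|) ≈ 0.0323.
So 0.01 ≤ p < 0.05.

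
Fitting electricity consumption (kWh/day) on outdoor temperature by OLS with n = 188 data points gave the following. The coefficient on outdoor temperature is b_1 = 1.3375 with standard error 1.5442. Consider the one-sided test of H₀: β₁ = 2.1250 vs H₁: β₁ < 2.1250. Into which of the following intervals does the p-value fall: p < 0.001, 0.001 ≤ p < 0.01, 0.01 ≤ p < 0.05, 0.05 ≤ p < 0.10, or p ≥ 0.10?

p ≥ 0.10

t = (1.3375 − 2.1250) / 1.5442 = -0.510.
df = n − 2 = 188 − 2 = 186.
One-sided p = P(T_{186} < t) ≈ 0.3053.
So p ≥ 0.10.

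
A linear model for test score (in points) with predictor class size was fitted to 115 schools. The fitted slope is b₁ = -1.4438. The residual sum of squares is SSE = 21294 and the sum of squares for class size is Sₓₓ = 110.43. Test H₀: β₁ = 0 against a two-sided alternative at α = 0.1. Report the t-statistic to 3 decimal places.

MSE = SSE/(n − 2) = 21294/113 = 188.442.
SE(b₁) = √(MSE/Sₓₓ) = √(188.442/110.43) = 1.30631.
t = -1.4438 / 1.30631 = -1.105.
df = n − 2 = 113.
Two-sided p ≈ 0.2714, which is ≥ 0.1, so fail to reject H₀.
The data do not give significant evidence of an association between class size and test score.

t = -1.105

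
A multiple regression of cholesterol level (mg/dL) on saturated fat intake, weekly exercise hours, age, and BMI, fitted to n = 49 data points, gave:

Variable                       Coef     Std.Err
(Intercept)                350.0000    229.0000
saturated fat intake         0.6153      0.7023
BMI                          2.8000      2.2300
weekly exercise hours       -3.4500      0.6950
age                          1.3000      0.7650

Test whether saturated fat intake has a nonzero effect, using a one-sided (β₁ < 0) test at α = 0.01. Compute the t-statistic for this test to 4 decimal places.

Read off: b = 0.6153, SE = 0.7023 for saturated fat intake.
H₀: β₁ = 0 vs H₁: β₁ < 0.
t = 0.6153 / 0.7023 = 0.8761.
df = n − k − 1 = 49 − 4 − 1 = 44.
One-sided p ≈ 0.8071, which is ≥ 0.01, so fail to reject H₀.
The data do not give significant evidence that the true slope on saturated fat intake is negative, holding the other predictors fixed.

t = 0.8761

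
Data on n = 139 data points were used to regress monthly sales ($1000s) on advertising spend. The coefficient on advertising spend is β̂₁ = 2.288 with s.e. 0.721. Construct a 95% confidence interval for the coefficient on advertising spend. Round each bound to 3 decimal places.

(0.862, 3.714)

df = n − 2 = 139 − 2 = 137.
t* = t_{0.025, 137} = 1.977431.
Margin = t* × SE = 1.977431 × 0.721 = 1.42573.
CI: 2.288 ± 1.42573 → (0.862, 3.714).
With 95% confidence, each one-unit increase in advertising spend is associated with a change of between 0.862 and 3.714 $1000s in monthly sales.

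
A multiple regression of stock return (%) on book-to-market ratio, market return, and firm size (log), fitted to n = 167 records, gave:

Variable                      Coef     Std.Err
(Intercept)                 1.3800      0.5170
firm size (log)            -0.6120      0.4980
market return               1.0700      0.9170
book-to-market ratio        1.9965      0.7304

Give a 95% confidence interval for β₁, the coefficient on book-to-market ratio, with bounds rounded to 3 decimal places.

Read off: b = 1.9965, SE = 0.7304 for book-to-market ratio.
df = n − k − 1 = 167 − 3 − 1 = 163.
t* = t_{0.025, 163} = 1.974625.
Margin = t* × SE = 1.974625 × 0.7304 = 1.44227.
CI: 1.9965 ± 1.44227 → (0.554, 3.439).

(0.554, 3.439)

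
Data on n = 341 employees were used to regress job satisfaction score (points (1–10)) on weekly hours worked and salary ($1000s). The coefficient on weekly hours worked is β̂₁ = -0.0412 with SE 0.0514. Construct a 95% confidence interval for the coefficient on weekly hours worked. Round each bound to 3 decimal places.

(-0.142, 0.060)

df = n − k − 1 = 341 − 2 − 1 = 338.
t* = t_{0.025, 338} = 1.967007.
Margin = t* × SE = 1.967007 × 0.0514 = 0.10110.
CI: -0.0412 ± 0.10110 → (-0.142, 0.060).
With 95% confidence, each one-unit increase in weekly hours worked is associated with a change of between -0.142 and 0.060 points (1–10) in job satisfaction score, holding the other predictors fixed.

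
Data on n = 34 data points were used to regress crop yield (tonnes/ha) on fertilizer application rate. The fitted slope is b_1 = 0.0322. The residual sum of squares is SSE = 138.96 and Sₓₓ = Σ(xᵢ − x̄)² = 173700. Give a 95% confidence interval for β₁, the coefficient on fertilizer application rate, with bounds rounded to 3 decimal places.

(0.022, 0.042)

MSE = SSE/(n − 2) = 138.96/32 = 4.3425.
SE(b_1) = √(MSE/Sₓₓ) = √(4.3425/173700) = 0.005.
df = n − 2 = 32.
t* = t_{0.025, 32} = 2.036933.
Margin = t* × SE = 2.036933 × 0.005 = 0.01018.
CI: 0.0322 ± 0.01018 → (0.022, 0.042).
With 95% confidence, each one-unit increase in fertilizer application rate is associated with a change of between 0.022 and 0.042 tonnes/ha in crop yield.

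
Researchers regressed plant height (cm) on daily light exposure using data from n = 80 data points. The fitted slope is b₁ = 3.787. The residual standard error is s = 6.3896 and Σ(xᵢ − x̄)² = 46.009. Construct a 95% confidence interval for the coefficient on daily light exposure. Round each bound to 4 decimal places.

SE(b₁) = s/√Sₓₓ = 6.3896/√46.009 = 0.942003.
df = n − 2 = 78.
t* = t_{0.025, 78} = 1.990847.
Margin = t* × SE = 1.990847 × 0.942003 = 1.875384.
CI: 3.787 ± 1.875384 → (1.9116, 5.6624).
With 95% confidence, each one-unit increase in daily light exposure is associated with a change of between 1.9116 and 5.6624 cm in plant height.

(1.9116, 5.6624)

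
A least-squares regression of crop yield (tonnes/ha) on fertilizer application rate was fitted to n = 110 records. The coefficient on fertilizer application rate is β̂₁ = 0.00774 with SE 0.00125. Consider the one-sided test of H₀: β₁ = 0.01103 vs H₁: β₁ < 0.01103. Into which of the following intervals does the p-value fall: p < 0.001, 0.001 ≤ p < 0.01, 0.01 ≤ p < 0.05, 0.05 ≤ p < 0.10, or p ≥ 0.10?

0.001 ≤ p < 0.01

t = (0.00774 − 0.01103) / 0.00125 = -2.632.
df = n − 2 = 110 − 2 = 108.
One-sided p = P(T_{108} < t) ≈ 0.0049.
So 0.001 ≤ p < 0.01.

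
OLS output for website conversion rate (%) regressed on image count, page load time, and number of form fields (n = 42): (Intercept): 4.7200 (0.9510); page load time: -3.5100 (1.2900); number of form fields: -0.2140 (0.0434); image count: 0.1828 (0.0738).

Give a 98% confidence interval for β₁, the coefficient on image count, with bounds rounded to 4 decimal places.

Read off: b = 0.1828, SE = 0.0738 for image count.
df = n − k − 1 = 42 − 3 − 1 = 38.
t* = t_{0.01, 38} = 2.428568.
Margin = t* × SE = 2.428568 × 0.0738 = 0.179228.
CI: 0.1828 ± 0.179228 → (0.0036, 0.3620).

(0.0036, 0.3620)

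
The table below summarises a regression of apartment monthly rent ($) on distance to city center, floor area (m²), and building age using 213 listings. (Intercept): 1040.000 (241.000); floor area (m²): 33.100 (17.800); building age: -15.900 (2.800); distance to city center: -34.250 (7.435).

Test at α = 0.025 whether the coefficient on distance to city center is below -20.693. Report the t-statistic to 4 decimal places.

Read off: b = -34.250, SE = 7.435 for distance to city center.
H₀: β₁ = -20.693 vs H₁: β₁ < -20.693.
t = (-34.250 − (-20.693)) / 7.435 = -1.8234.
df = n − k − 1 = 213 − 3 − 1 = 209.
One-sided p ≈ 0.0348, which is ≥ 0.025, so fail to reject H₀.
The data do not give significant evidence that the true slope on distance to city center is below -20.693 $ per unit, holding the other predictors fixed.

t = -1.8234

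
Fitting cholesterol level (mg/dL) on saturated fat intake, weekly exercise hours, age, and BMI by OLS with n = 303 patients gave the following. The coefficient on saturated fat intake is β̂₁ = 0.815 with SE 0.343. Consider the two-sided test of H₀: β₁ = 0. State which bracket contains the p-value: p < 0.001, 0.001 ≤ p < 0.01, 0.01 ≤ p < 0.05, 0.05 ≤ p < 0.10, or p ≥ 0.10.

0.01 ≤ p < 0.05

t = 0.815 / 0.343 = 2.376.
df = n − k − 1 = 303 − 4 − 1 = 298.
Two-sided p = 2·P(T_{298} > |t|) ≈ 0.0181.
So 0.01 ≤ p < 0.05.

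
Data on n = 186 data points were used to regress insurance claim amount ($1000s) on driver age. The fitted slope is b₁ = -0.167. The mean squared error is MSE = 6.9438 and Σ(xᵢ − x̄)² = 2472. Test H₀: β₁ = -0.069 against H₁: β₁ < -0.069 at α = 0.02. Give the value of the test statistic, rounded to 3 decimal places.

t = -1.849

SE(b₁) = √(MSE/Sₓₓ) = √(6.9438/2472) = 0.0529998.
t = (-0.167 − (-0.069)) / 0.0529998 = -1.849.
df = n − 2 = 184.
One-sided p ≈ 0.0330, which is ≥ 0.02, so fail to reject H₀.
The data do not give significant evidence that the true slope on driver age is below -0.069 $1000s per unit.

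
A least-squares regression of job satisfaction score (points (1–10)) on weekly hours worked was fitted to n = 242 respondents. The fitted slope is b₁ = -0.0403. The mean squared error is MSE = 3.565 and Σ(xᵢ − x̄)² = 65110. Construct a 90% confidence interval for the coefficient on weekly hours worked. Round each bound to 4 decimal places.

SE(b₁) = √(MSE/Sₓₓ) = √(3.565/65110) = 0.00739956.
df = n − 2 = 240.
t* = t_{0.05, 240} = 1.651227.
Margin = t* × SE = 1.651227 × 0.00739956 = 0.012218.
CI: -0.0403 ± 0.012218 → (-0.0525, -0.0281).
With 90% confidence, each one-unit increase in weekly hours worked is associated with a change of between -0.0525 and -0.0281 points (1–10) in job satisfaction score.

(-0.0525, -0.0281)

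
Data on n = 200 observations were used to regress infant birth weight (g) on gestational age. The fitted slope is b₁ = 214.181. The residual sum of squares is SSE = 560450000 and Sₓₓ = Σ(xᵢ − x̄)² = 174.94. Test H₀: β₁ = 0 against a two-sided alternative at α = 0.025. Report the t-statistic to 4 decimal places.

t = 1.6838

MSE = SSE/(n − 2) = 560450000/198 = 2.83056e+06.
SE(b₁) = √(MSE/Sₓₓ) = √(2.83056e+06/174.94) = 127.201.
t = 214.181 / 127.201 = 1.6838.
df = n − 2 = 198.
Two-sided p ≈ 0.0938, which is ≥ 0.025, so fail to reject H₀.
The data do not give significant evidence of an association between gestational age and infant birth weight.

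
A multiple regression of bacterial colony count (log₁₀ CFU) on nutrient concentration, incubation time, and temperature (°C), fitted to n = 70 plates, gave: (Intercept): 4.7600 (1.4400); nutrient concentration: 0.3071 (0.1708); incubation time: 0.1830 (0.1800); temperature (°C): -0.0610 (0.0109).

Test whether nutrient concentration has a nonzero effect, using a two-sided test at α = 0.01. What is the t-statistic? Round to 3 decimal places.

Read off: b = 0.3071, SE = 0.1708 for nutrient concentration.
H₀: β₁ = 0 vs H₁: β₁ ≠ 0.
t = 0.3071 / 0.1708 = 1.798.
df = n − k − 1 = 70 − 3 − 1 = 66.
Two-sided p ≈ 0.0767, which is ≥ 0.01, so fail to reject H₀.
The data do not give significant evidence of an association between nutrient concentration and bacterial colony count, after adjusting for the other predictors.

t = 1.798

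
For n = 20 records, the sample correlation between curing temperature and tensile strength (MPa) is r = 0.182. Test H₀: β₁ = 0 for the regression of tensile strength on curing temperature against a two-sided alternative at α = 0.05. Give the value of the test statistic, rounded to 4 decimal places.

t = 0.7853

t = r·√(n − 2)/√(1 − r²) = 0.182·√18/√0.966876 = 0.7853.
df = n − 2 = 18.
Two-sided p ≈ 0.4425, which is ≥ 0.05, so fail to reject H₀.
The data do not give significant evidence of a linear association between curing temperature and tensile strength.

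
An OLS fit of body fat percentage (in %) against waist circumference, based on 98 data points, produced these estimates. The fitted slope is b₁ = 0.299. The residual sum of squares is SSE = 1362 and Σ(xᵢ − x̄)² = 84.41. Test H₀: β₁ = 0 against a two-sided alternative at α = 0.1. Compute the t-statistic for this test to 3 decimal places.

MSE = SSE/(n − 2) = 1362/96 = 14.1875.
SE(b₁) = √(MSE/Sₓₓ) = √(14.1875/84.41) = 0.409974.
t = 0.299 / 0.409974 = 0.729.
df = n − 2 = 96.
Two-sided p ≈ 0.4676, which is ≥ 0.1, so fail to reject H₀.
The data do not give significant evidence of an association between waist circumference and body fat percentage.

t = 0.729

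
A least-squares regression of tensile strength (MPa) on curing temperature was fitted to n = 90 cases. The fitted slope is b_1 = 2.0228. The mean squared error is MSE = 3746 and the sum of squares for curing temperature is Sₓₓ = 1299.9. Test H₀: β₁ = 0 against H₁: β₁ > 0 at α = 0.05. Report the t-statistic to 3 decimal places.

SE(b_1) = √(MSE/Sₓₓ) = √(3746/1299.9) = 1.69757.
t = 2.0228 / 1.69757 = 1.192.
df = n − 2 = 88.
One-sided p ≈ 0.1183, which is ≥ 0.05, so fail to reject H₀.
The data do not give significant evidence that the true slope on curing temperature is positive.

t = 1.192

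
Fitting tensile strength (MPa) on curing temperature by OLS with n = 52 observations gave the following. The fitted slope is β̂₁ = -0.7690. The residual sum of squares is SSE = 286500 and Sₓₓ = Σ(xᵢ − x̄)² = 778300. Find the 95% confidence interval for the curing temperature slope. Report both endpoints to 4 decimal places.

MSE = SSE/(n − 2) = 286500/50 = 5730.
SE(β̂₁) = √(MSE/Sₓₓ) = √(5730/778300) = 0.0858033.
df = n − 2 = 50.
t* = t_{0.025, 50} = 2.008559.
Margin = t* × SE = 2.008559 × 0.0858033 = 0.172341.
CI: -0.7690 ± 0.172341 → (-0.9413, -0.5967).
With 95% confidence, each one-unit increase in curing temperature is associated with a change of between -0.9413 and -0.5967 MPa in tensile strength.

(-0.9413, -0.5967)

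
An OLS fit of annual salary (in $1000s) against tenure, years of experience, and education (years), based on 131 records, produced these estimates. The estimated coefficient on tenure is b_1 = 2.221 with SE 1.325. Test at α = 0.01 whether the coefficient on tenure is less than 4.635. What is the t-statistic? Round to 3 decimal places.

H₀: β₁ = 4.635 vs H₁: β₁ < 4.635.
t = (b_1 − β₁⁰)/SE = (2.221 − 4.635) / 1.325 = -1.822.
df = n − k − 1 = 131 − 3 − 1 = 127.
One-sided p ≈ 0.0354, which is ≥ 0.01, so fail to reject H₀.
The data do not give significant evidence that the true slope on tenure is below 4.635 $1000s per unit, holding the other predictors fixed.

t = -1.822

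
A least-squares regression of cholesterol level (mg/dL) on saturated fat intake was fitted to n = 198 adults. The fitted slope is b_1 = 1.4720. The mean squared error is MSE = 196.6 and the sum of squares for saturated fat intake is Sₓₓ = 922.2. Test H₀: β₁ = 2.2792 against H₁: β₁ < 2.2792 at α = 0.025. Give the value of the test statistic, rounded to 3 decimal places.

t = -1.748

SE(b_1) = √(MSE/Sₓₓ) = √(196.6/922.2) = 0.461721.
t = (1.4720 − 2.2792) / 0.461721 = -1.748.
df = n − 2 = 196.
One-sided p ≈ 0.0410, which is ≥ 0.025, so fail to reject H₀.
The data do not give significant evidence that the true slope on saturated fat intake is below 2.2792 mg/dL per unit.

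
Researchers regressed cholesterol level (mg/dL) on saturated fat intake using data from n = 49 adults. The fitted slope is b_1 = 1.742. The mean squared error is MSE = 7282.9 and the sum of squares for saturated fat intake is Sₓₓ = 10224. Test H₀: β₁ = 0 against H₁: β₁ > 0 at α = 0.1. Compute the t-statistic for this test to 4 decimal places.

SE(b_1) = √(MSE/Sₓₓ) = √(7282.9/10224) = 0.843999.
t = 1.742 / 0.843999 = 2.0640.
df = n − 2 = 47.
One-sided p ≈ 0.0223, which is < 0.1, so reject H₀.
There is evidence that the true slope on saturated fat intake is positive.

t = 2.0640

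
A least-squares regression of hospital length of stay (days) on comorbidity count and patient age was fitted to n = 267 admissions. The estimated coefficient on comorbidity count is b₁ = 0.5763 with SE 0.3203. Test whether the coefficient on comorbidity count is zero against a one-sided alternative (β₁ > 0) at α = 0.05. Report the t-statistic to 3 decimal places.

H₀: β₁ = 0 vs H₁: β₁ > 0.
t = (b₁ − β₁⁰)/SE = 0.5763 / 0.3203 = 1.799.
df = n − k − 1 = 267 − 2 − 1 = 264.
One-sided p ≈ 0.0366, which is < 0.05, so reject H₀.
There is evidence that the true slope on comorbidity count is positive, holding the other predictors fixed.

t = 1.799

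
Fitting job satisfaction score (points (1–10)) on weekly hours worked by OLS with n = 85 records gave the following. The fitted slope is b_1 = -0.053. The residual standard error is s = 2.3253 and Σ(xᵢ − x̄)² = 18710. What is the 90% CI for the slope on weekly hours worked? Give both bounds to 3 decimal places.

SE(b_1) = s/√Sₓₓ = 2.3253/√18710 = 0.0169997.
df = n − 2 = 83.
t* = t_{0.05, 83} = 1.66342.
Margin = t* × SE = 1.66342 × 0.0169997 = 0.02828.
CI: -0.053 ± 0.02828 → (-0.081, -0.025).
With 90% confidence, each one-unit increase in weekly hours worked is associated with a change of between -0.081 and -0.025 points (1–10) in job satisfaction score.

(-0.081, -0.025)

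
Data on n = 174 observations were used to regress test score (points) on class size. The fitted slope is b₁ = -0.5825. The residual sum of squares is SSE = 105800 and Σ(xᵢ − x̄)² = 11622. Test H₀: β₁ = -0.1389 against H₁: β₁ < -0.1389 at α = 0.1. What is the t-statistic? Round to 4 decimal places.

MSE = SSE/(n − 2) = 105800/172 = 615.116.
SE(b₁) = √(MSE/Sₓₓ) = √(615.116/11622) = 0.230058.
t = (-0.5825 − (-0.1389)) / 0.230058 = -1.9282.
df = n − 2 = 172.
One-sided p ≈ 0.0277, which is < 0.1, so reject H₀.
There is evidence that the true slope on class size is below -0.1389 points per unit.

t = -1.9282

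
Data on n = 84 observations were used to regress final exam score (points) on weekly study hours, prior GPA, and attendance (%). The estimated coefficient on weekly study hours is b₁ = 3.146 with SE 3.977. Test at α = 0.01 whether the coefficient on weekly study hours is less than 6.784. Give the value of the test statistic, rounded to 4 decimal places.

t = -0.9148

H₀: β₁ = 6.784 vs H₁: β₁ < 6.784.
t = (b₁ − β₁⁰)/SE = (3.146 − 6.784) / 3.977 = -0.9148.
df = n − k − 1 = 84 − 3 − 1 = 80.
One-sided p ≈ 0.1815, which is ≥ 0.01, so fail to reject H₀.
The data do not give significant evidence that the true slope on weekly study hours is below 6.784 points per unit, holding the other predictors fixed.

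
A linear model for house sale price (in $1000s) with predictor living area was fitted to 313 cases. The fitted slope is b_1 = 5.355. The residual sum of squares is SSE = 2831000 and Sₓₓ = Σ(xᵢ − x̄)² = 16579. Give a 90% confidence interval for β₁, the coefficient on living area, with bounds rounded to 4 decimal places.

(4.1325, 6.5775)

MSE = SSE/(n − 2) = 2831000/311 = 9102.89.
SE(b_1) = √(MSE/Sₓₓ) = √(9102.89/16579) = 0.740987.
df = n − 2 = 311.
t* = t_{0.05, 311} = 1.649768.
Margin = t* × SE = 1.649768 × 0.740987 = 1.222457.
CI: 5.355 ± 1.222457 → (4.1325, 6.5775).
With 90% confidence, each one-unit increase in living area is associated with a change of between 4.1325 and 6.5775 $1000s in house sale price.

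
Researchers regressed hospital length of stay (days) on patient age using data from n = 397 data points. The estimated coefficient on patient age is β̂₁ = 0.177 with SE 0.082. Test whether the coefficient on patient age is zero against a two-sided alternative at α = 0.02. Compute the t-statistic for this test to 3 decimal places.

t = 2.159

H₀: β₁ = 0 vs H₁: β₁ ≠ 0.
t = (β̂₁ − β₁⁰)/SE = 0.177 / 0.082 = 2.159.
df = n − 2 = 397 − 2 = 395.
Two-sided p ≈ 0.0315, which is ≥ 0.02, so fail to reject H₀.
The data do not give significant evidence of an association between patient age and hospital length of stay.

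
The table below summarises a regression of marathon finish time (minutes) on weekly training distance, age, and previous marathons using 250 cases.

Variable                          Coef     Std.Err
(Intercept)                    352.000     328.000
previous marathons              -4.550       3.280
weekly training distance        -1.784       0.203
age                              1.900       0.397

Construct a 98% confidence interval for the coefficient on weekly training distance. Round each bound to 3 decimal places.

(-2.259, -1.309)

Read off: b = -1.784, SE = 0.203 for weekly training distance.
df = n − k − 1 = 250 − 3 − 1 = 246.
t* = t_{0.01, 246} = 2.341602.
Margin = t* × SE = 2.341602 × 0.203 = 0.47535.
CI: -1.784 ± 0.47535 → (-2.259, -1.309).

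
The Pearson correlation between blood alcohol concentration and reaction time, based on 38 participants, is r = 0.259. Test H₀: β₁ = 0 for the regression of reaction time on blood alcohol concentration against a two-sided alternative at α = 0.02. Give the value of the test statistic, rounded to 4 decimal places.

t = 1.6089

t = r·√(n − 2)/√(1 − r²) = 0.259·√36/√0.932919 = 1.6089.
df = n − 2 = 36.
Two-sided p ≈ 0.1164, which is ≥ 0.02, so fail to reject H₀.
The data do not give significant evidence of a linear association between blood alcohol concentration and reaction time.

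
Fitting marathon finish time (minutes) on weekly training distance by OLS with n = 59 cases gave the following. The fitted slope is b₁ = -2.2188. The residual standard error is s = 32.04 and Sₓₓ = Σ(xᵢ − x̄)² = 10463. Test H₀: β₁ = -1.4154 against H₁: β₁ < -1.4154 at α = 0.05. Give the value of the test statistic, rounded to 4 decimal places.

t = -2.5649

SE(b₁) = s/√Sₓₓ = 32.04/√10463 = 0.313231.
t = (-2.2188 − (-1.4154)) / 0.313231 = -2.5649.
df = n − 2 = 57.
One-sided p ≈ 0.0065, which is < 0.05, so reject H₀.
There is evidence that the true slope on weekly training distance is below -1.4154 minutes per unit.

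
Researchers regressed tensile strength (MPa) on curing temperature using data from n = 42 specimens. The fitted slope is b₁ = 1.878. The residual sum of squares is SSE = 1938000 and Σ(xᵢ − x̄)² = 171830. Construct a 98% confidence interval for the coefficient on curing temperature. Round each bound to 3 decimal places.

(0.591, 3.165)

MSE = SSE/(n − 2) = 1938000/40 = 48450.
SE(b₁) = √(MSE/Sₓₓ) = √(48450/171830) = 0.531004.
df = n − 2 = 40.
t* = t_{0.01, 40} = 2.423257.
Margin = t* × SE = 2.423257 × 0.531004 = 1.28676.
CI: 1.878 ± 1.28676 → (0.591, 3.165).
With 98% confidence, each one-unit increase in curing temperature is associated with a change of between 0.591 and 3.165 MPa in tensile strength.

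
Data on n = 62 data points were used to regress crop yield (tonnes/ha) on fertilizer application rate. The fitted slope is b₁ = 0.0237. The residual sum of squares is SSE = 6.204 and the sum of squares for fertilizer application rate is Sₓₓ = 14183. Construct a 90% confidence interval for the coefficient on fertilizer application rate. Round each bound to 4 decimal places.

MSE = SSE/(n − 2) = 6.204/60 = 0.1034.
SE(b₁) = √(MSE/Sₓₓ) = √(0.1034/14183) = 0.00270008.
df = n − 2 = 60.
t* = t_{0.05, 60} = 1.670649.
Margin = t* × SE = 1.670649 × 0.00270008 = 0.004511.
CI: 0.0237 ± 0.004511 → (0.0192, 0.0282).
With 90% confidence, each one-unit increase in fertilizer application rate is associated with a change of between 0.0192 and 0.0282 tonnes/ha in crop yield.

(0.0192, 0.0282)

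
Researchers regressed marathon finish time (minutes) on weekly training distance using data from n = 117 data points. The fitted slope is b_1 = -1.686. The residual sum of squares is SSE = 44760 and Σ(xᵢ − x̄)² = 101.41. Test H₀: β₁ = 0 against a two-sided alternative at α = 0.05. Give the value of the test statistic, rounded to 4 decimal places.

MSE = SSE/(n − 2) = 44760/115 = 389.217.
SE(b_1) = √(MSE/Sₓₓ) = √(389.217/101.41) = 1.9591.
t = -1.686 / 1.9591 = -0.8606.
df = n − 2 = 115.
Two-sided p ≈ 0.3912, which is ≥ 0.05, so fail to reject H₀.
The data do not give significant evidence of an association between weekly training distance and marathon finish time.

t = -0.8606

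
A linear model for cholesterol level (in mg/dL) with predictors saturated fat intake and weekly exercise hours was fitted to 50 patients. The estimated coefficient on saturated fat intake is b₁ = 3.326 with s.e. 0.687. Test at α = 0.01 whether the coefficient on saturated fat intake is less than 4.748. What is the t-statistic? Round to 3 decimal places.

t = -2.070

H₀: β₁ = 4.748 vs H₁: β₁ < 4.748.
t = (b₁ − β₁⁰)/SE = (3.326 − 4.748) / 0.687 = -2.070.
df = n − k − 1 = 50 − 2 − 1 = 47.
One-sided p ≈ 0.0220, which is ≥ 0.01, so fail to reject H₀.
The data do not give significant evidence that the true slope on saturated fat intake is below 4.748 mg/dL per unit, holding the other predictors fixed.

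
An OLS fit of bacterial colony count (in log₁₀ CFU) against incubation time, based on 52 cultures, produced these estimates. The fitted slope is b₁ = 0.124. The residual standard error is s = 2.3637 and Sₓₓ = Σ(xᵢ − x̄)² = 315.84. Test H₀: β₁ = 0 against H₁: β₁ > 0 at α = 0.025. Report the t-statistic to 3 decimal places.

t = 0.932

SE(b₁) = s/√Sₓₓ = 2.3637/√315.84 = 0.133002.
t = 0.124 / 0.133002 = 0.932.
df = n − 2 = 50.
One-sided p ≈ 0.1778, which is ≥ 0.025, so fail to reject H₀.
The data do not give significant evidence that the true slope on incubation time is positive.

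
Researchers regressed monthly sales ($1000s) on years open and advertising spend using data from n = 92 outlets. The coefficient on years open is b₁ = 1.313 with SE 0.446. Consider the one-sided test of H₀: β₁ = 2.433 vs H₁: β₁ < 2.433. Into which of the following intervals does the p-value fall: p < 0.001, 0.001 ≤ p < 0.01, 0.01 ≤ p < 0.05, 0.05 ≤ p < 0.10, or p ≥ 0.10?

0.001 ≤ p < 0.01

t = (1.313 − 2.433) / 0.446 = -2.511.
df = n − k − 1 = 92 − 2 − 1 = 89.
One-sided p = P(T_{89} < t) ≈ 0.0069.
So 0.001 ≤ p < 0.01.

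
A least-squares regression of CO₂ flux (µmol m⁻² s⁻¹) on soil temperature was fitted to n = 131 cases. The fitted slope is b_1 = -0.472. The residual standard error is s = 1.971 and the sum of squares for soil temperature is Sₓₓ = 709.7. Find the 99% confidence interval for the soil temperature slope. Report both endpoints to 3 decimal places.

(-0.665, -0.279)

SE(b_1) = s/√Sₓₓ = 1.971/√709.7 = 0.0739859.
df = n − 2 = 129.
t* = t_{0.005, 129} = 2.614479.
Margin = t* × SE = 2.614479 × 0.0739859 = 0.19343.
CI: -0.472 ± 0.19343 → (-0.665, -0.279).
With 99% confidence, each one-unit increase in soil temperature is associated with a change of between -0.665 and -0.279 µmol m⁻² s⁻¹ in CO₂ flux.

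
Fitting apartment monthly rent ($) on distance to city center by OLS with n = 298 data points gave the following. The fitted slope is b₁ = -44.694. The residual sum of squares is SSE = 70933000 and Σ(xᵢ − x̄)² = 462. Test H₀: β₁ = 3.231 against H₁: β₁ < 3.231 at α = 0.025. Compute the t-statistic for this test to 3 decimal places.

MSE = SSE/(n − 2) = 70933000/296 = 239639.
SE(b₁) = √(MSE/Sₓₓ) = √(239639/462) = 22.7749.
t = (-44.694 − 3.231) / 22.7749 = -2.104.
df = n − 2 = 296.
One-sided p ≈ 0.0181, which is < 0.025, so reject H₀.
There is evidence that the true slope on distance to city center is below 3.231 $ per unit.

t = -2.104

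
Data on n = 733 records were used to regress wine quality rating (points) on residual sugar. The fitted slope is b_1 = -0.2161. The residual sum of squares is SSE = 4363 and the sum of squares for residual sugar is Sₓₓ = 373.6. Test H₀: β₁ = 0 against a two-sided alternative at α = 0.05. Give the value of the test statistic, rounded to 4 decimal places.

MSE = SSE/(n − 2) = 4363/731 = 5.96854.
SE(b_1) = √(MSE/Sₓₓ) = √(5.96854/373.6) = 0.126395.
t = -0.2161 / 0.126395 = -1.7097.
df = n − 2 = 731.
Two-sided p ≈ 0.0877, which is ≥ 0.05, so fail to reject H₀.
The data do not give significant evidence of an association between residual sugar and wine quality rating.

t = -1.7097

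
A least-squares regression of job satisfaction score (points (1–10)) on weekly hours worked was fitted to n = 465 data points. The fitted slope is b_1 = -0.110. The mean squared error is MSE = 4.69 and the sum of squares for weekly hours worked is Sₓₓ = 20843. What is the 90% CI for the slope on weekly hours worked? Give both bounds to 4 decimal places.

(-0.1347, -0.0853)

SE(b_1) = √(MSE/Sₓₓ) = √(4.69/20843) = 0.0150005.
df = n − 2 = 463.
t* = t_{0.05, 463} = 1.648151.
Margin = t* × SE = 1.648151 × 0.0150005 = 0.024723.
CI: -0.110 ± 0.024723 → (-0.1347, -0.0853).
With 90% confidence, each one-unit increase in weekly hours worked is associated with a change of between -0.1347 and -0.0853 points (1–10) in job satisfaction score.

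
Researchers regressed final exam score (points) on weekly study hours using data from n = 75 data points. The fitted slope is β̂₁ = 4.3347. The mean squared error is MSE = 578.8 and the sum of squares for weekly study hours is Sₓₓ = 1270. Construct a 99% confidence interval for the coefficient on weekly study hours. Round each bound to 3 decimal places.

(2.549, 6.120)

SE(β̂₁) = √(MSE/Sₓₓ) = √(578.8/1270) = 0.675091.
df = n − 2 = 73.
t* = t_{0.005, 73} = 2.644869.
Margin = t* × SE = 2.644869 × 0.675091 = 1.78553.
CI: 4.3347 ± 1.78553 → (2.549, 6.120).
With 99% confidence, each one-unit increase in weekly study hours is associated with a change of between 2.549 and 6.120 points in final exam score.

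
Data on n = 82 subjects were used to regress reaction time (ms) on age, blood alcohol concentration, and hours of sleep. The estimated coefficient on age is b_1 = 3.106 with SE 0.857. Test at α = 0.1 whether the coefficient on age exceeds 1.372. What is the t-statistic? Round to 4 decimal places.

H₀: β₁ = 1.372 vs H₁: β₁ > 1.372.
t = (b_1 − β₁⁰)/SE = (3.106 − 1.372) / 0.857 = 2.0233.
df = n − k − 1 = 82 − 3 − 1 = 78.
One-sided p ≈ 0.0232, which is < 0.1, so reject H₀.
There is evidence that the true slope on age exceeds 1.372 ms per unit, holding the other predictors fixed.

t = 2.0233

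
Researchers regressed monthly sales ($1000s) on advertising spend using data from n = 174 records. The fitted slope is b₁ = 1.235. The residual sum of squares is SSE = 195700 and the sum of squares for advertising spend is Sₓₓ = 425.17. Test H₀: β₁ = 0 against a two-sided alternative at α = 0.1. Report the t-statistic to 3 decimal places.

t = 0.755

MSE = SSE/(n − 2) = 195700/172 = 1137.79.
SE(b₁) = √(MSE/Sₓₓ) = √(1137.79/425.17) = 1.63587.
t = 1.235 / 1.63587 = 0.755.
df = n − 2 = 172.
Two-sided p ≈ 0.4513, which is ≥ 0.1, so fail to reject H₀.
The data do not give significant evidence of an association between advertising spend and monthly sales.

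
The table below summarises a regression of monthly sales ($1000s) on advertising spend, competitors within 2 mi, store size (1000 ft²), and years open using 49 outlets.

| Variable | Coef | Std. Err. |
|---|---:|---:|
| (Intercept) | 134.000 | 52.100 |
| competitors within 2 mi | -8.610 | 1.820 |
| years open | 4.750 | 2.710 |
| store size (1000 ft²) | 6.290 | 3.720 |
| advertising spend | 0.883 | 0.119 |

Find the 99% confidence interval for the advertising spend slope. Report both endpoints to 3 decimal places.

Read off: b = 0.883, SE = 0.119 for advertising spend.
df = n − k − 1 = 49 − 4 − 1 = 44.
t* = t_{0.005, 44} = 2.692278.
Margin = t* × SE = 2.692278 × 0.119 = 0.32038.
CI: 0.883 ± 0.32038 → (0.563, 1.203).

(0.563, 1.203)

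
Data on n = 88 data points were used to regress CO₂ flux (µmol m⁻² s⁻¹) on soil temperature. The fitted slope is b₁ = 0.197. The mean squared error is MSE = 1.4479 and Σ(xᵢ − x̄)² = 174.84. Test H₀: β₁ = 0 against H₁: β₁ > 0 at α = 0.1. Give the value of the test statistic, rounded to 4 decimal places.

SE(b₁) = √(MSE/Sₓₓ) = √(1.4479/174.84) = 0.0910016.
t = 0.197 / 0.0910016 = 2.1648.
df = n − 2 = 86.
One-sided p ≈ 0.0166, which is < 0.1, so reject H₀.
There is evidence that the true slope on soil temperature is positive.

t = 2.1648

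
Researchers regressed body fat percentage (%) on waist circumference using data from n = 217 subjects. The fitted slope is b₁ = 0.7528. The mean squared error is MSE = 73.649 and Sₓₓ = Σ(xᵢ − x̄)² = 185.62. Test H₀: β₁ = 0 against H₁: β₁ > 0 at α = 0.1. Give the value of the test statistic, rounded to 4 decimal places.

SE(b₁) = √(MSE/Sₓₓ) = √(73.649/185.62) = 0.629899.
t = 0.7528 / 0.629899 = 1.1951.
df = n − 2 = 215.
One-sided p ≈ 0.1167, which is ≥ 0.1, so fail to reject H₀.
The data do not give significant evidence that the true slope on waist circumference is positive.

t = 1.1951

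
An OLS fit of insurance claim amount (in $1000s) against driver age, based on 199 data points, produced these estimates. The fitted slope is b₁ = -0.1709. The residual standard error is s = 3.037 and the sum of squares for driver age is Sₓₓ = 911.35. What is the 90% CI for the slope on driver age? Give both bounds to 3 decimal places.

(-0.337, -0.005)

SE(b₁) = s/√Sₓₓ = 3.037/√911.35 = 0.100601.
df = n − 2 = 197.
t* = t_{0.05, 197} = 1.652625.
Margin = t* × SE = 1.652625 × 0.100601 = 0.16626.
CI: -0.1709 ± 0.16626 → (-0.337, -0.005).
With 90% confidence, each one-unit increase in driver age is associated with a change of between -0.337 and -0.005 $1000s in insurance claim amount.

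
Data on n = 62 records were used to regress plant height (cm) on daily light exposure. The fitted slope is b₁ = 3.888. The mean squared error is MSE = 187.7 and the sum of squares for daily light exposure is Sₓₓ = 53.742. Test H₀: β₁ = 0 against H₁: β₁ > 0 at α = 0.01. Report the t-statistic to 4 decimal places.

SE(b₁) = √(MSE/Sₓₓ) = √(187.7/53.742) = 1.86885.
t = 3.888 / 1.86885 = 2.0804.
df = n − 2 = 60.
One-sided p ≈ 0.0209, which is ≥ 0.01, so fail to reject H₀.
The data do not give significant evidence that the true slope on daily light exposure is positive.

t = 2.0804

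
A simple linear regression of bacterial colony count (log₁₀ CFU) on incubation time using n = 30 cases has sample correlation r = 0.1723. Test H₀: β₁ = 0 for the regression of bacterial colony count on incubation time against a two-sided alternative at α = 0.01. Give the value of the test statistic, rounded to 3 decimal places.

t = r·√(n − 2)/√(1 − r²) = 0.1723·√28/√0.970313 = 0.926.
df = n − 2 = 28.
Two-sided p ≈ 0.3626, which is ≥ 0.01, so fail to reject H₀.
The data do not give significant evidence of a linear association between incubation time and bacterial colony count.

t = 0.926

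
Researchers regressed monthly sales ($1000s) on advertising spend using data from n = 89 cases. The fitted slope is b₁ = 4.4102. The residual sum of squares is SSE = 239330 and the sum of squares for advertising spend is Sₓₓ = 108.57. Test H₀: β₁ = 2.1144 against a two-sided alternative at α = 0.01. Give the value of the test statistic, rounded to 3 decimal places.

t = 0.456

MSE = SSE/(n − 2) = 239330/87 = 2750.92.
SE(b₁) = √(MSE/Sₓₓ) = √(2750.92/108.57) = 5.03366.
t = (4.4102 − 2.1144) / 5.03366 = 0.456.
df = n − 2 = 87.
Two-sided p ≈ 0.6495, which is ≥ 0.01, so fail to reject H₀.
The data are consistent with a true slope of 2.1144 $1000s per unit of advertising spend.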